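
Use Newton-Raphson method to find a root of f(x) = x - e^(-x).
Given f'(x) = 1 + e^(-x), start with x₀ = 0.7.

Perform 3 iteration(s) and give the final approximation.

f(x) = x - e^(-x)
f'(x) = 1 + e^(-x)
x₀ = 0.7

Newton-Raphson formula: x_{n+1} = x_n - f(x_n)/f'(x_n)

Iteration 1:
  f(0.700000) = 0.203415
  f'(0.700000) = 1.496585
  x_1 = 0.700000 - 0.203415/1.496585 = 0.564081
Iteration 2:
  f(0.564081) = -0.004802
  f'(0.564081) = 1.568883
  x_2 = 0.564081 - (-0.004802)/1.568883 = 0.567142
Iteration 3:
  f(0.567142) = -0.000003
  f'(0.567142) = 1.567144
  x_3 = 0.567142 - (-0.000003)/1.567144 = 0.567143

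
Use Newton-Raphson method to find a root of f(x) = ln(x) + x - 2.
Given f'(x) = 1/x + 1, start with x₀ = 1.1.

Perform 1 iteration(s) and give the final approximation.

f(x) = ln(x) + x - 2
f'(x) = 1/x + 1
x₀ = 1.1

Newton-Raphson formula: x_{n+1} = x_n - f(x_n)/f'(x_n)

Iteration 1:
  f(1.100000) = -0.804690
  f'(1.100000) = 1.909091
  x_1 = 1.100000 - (-0.804690)/1.909091 = 1.521504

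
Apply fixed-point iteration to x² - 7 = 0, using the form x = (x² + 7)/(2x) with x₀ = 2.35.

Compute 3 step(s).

Equation: x² - 7 = 0
Fixed-point form: x = (x² + 7)/(2x)
x₀ = 2.35

x_1 = g(2.350000) = 2.664362
x_2 = g(2.664362) = 2.645816
x_3 = g(2.645816) = 2.645751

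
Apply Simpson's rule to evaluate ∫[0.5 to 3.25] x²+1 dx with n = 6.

f(x) = x²+1
a = 0.5, b = 3.25, n = 6
h = (b - a)/n = 0.458333

Simpson's rule: (h/3)[f(x₀) + 4f(x₁) + 2f(x₂) + ... + f(xₙ)]

x_0 = 0.5000, f(x_0) = 1.250000, coefficient = 1
x_1 = 0.9583, f(x_1) = 1.918403, coefficient = 4
x_2 = 1.4167, f(x_2) = 3.006944, coefficient = 2
x_3 = 1.8750, f(x_3) = 4.515625, coefficient = 4
x_4 = 2.3333, f(x_4) = 6.444444, coefficient = 2
x_5 = 2.7917, f(x_5) = 8.793403, coefficient = 4
x_6 = 3.2500, f(x_6) = 11.562500, coefficient = 1

I ≈ (0.458333/3) × 92.625000 = 14.151042
Exact value: 14.151042
Error: 0.000000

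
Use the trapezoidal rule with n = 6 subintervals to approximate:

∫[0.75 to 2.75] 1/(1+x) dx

f(x) = 1/(1+x)
a = 0.75, b = 2.75, n = 6
h = (b - a)/n = 0.333333

Trapezoidal rule: (h/2)[f(x₀) + 2f(x₁) + 2f(x₂) + ... + f(xₙ)]

x_0 = 0.7500, f(x_0) = 0.571429, coefficient = 1
x_1 = 1.0833, f(x_1) = 0.480000, coefficient = 2
x_2 = 1.4167, f(x_2) = 0.413793, coefficient = 2
x_3 = 1.7500, f(x_3) = 0.363636, coefficient = 2
x_4 = 2.0833, f(x_4) = 0.324324, coefficient = 2
x_5 = 2.4167, f(x_5) = 0.292683, coefficient = 2
x_6 = 2.7500, f(x_6) = 0.266667, coefficient = 1

I ≈ (0.333333/2) × 4.586969 = 0.764495
Exact value: 0.762140
Error: 0.002355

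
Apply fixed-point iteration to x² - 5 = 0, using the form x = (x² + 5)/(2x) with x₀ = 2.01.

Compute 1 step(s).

Equation: x² - 5 = 0
Fixed-point form: x = (x² + 5)/(2x)
x₀ = 2.01

x_1 = g(2.010000) = 2.248781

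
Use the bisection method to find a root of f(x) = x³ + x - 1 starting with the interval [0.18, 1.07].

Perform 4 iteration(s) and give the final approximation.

f(x) = x³ + x - 1
Initial interval: [0.18, 1.07]

Iteration 1:
  c_1 = (0.180000 + 1.070000)/2 = 0.625000
  f(c_1) = f(0.625000) = -0.130859
  f(a) × f(c) ≥ 0, new interval: [0.625000, 1.070000]
Iteration 2:
  c_2 = (0.625000 + 1.070000)/2 = 0.847500
  f(c_2) = f(0.847500) = 0.456222
  f(a) × f(c) < 0, new interval: [0.625000, 0.847500]
Iteration 3:
  c_3 = (0.625000 + 0.847500)/2 = 0.736250
  f(c_3) = f(0.736250) = 0.135345
  f(a) × f(c) < 0, new interval: [0.625000, 0.736250]
Iteration 4:
  c_4 = (0.625000 + 0.736250)/2 = 0.680625
  f(c_4) = f(0.680625) = -0.004075
  f(a) × f(c) ≥ 0, new interval: [0.680625, 0.736250]

After 4 iteration(s), the approximation is c_4 = 0.680625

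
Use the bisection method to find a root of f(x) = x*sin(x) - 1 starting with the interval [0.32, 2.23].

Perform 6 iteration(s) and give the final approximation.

f(x) = x*sin(x) - 1
Initial interval: [0.32, 2.23]

Iteration 1:
  c_1 = (0.320000 + 2.230000)/2 = 1.275000
  f(c_1) = f(1.275000) = 0.219627
  f(a) × f(c) < 0, new interval: [0.320000, 1.275000]
Iteration 2:
  c_2 = (0.320000 + 1.275000)/2 = 0.797500
  f(c_2) = f(0.797500) = -0.429299
  f(a) × f(c) ≥ 0, new interval: [0.797500, 1.275000]
Iteration 3:
  c_3 = (0.797500 + 1.275000)/2 = 1.036250
  f(c_3) = f(1.036250) = -0.108307
  f(a) × f(c) ≥ 0, new interval: [1.036250, 1.275000]
Iteration 4:
  c_4 = (1.036250 + 1.275000)/2 = 1.155625
  f(c_4) = f(1.155625) = 0.057451
  f(a) × f(c) < 0, new interval: [1.036250, 1.155625]
Iteration 5:
  c_5 = (1.036250 + 1.155625)/2 = 1.095937
  f(c_5) = f(1.095937) = -0.025320
  f(a) × f(c) ≥ 0, new interval: [1.095937, 1.155625]
Iteration 6:
  c_6 = (1.095937 + 1.155625)/2 = 1.125781
  f(c_6) = f(1.125781) = 0.016135
  f(a) × f(c) < 0, new interval: [1.095937, 1.125781]

After 6 iteration(s), the approximation is c_6 = 1.125781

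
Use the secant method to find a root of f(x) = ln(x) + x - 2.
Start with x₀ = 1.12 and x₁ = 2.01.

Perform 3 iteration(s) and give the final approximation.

f(x) = ln(x) + x - 2
x₀ = 1.12, x₁ = 2.01

Secant formula: x_{n+1} = x_n - f(x_n)(x_n - x_{n-1})/(f(x_n) - f(x_{n-1}))

Iteration 1:
  f(1.120000) = -0.766671
  f(2.010000) = 0.708135
  x_2 = 2.010000 - 0.708135×(2.010000 - 1.120000)/(0.708135 - (-0.766671))
       = 1.582663
Iteration 2:
  f(2.010000) = 0.708135
  f(1.582663) = 0.041771
  x_3 = 1.582663 - 0.041771×(1.582663 - 2.010000)/(0.041771 - 0.708135)
       = 1.555875
Iteration 3:
  f(1.582663) = 0.041771
  f(1.555875) = -0.002087
  x_4 = 1.555875 - (-0.002087)×(1.555875 - 1.582663)/(-0.002087 - 0.041771)
       = 1.557150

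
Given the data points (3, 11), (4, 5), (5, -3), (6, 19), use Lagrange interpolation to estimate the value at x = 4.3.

Lagrange interpolation formula:
P(x) = Σ yᵢ × Lᵢ(x)
where Lᵢ(x) = Π_{j≠i} (x - xⱼ)/(xᵢ - xⱼ)

L_0(4.3) = (4.3 - 4)/(3 - 4) × (4.3 - 5)/(3 - 5) × (4.3 - 6)/(3 - 6) = -0.059500
L_1(4.3) = (4.3 - 3)/(4 - 3) × (4.3 - 5)/(4 - 5) × (4.3 - 6)/(4 - 6) = 0.773500
L_2(4.3) = (4.3 - 3)/(5 - 3) × (4.3 - 4)/(5 - 4) × (4.3 - 6)/(5 - 6) = 0.331500
L_3(4.3) = (4.3 - 3)/(6 - 3) × (4.3 - 4)/(6 - 4) × (4.3 - 5)/(6 - 5) = -0.045500

P(4.3) = 11×L_0(4.3) + 5×L_1(4.3) + (-3)×L_2(4.3) + 19×L_3(4.3)
P(4.3) = 1.354000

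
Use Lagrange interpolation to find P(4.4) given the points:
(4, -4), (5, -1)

Lagrange interpolation formula:
P(x) = Σ yᵢ × Lᵢ(x)
where Lᵢ(x) = Π_{j≠i} (x - xⱼ)/(xᵢ - xⱼ)

L_0(4.4) = (4.4 - 5)/(4 - 5) = 0.600000
L_1(4.4) = (4.4 - 4)/(5 - 4) = 0.400000

P(4.4) = (-4)×L_0(4.4) + (-1)×L_1(4.4)
P(4.4) = -2.800000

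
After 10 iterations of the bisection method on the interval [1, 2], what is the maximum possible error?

Bisection error bound: |error| ≤ (b-a)/2^n
|error| ≤ (2 - 1)/2^10 = 1/2^10
|error| ≤ 0.0009765625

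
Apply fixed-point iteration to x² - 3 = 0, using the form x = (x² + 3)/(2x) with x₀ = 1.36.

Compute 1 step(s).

Equation: x² - 3 = 0
Fixed-point form: x = (x² + 3)/(2x)
x₀ = 1.36

x_1 = g(1.360000) = 1.782941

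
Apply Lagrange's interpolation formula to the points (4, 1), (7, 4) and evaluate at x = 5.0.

Lagrange interpolation formula:
P(x) = Σ yᵢ × Lᵢ(x)
where Lᵢ(x) = Π_{j≠i} (x - xⱼ)/(xᵢ - xⱼ)

L_0(5.0) = (5.0 - 7)/(4 - 7) = 0.666667
L_1(5.0) = (5.0 - 4)/(7 - 4) = 0.333333

P(5.0) = 1×L_0(5.0) + 4×L_1(5.0)
P(5.0) = 2.000000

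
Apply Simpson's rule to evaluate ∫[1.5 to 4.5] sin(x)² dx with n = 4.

f(x) = sin(x)²
a = 1.5, b = 4.5, n = 4
h = (b - a)/n = 0.750000

Simpson's rule: (h/3)[f(x₀) + 4f(x₁) + 2f(x₂) + ... + f(xₙ)]

x_0 = 1.5000, f(x_0) = 0.994996, coefficient = 1
x_1 = 2.2500, f(x_1) = 0.605398, coefficient = 4
x_2 = 3.0000, f(x_2) = 0.019915, coefficient = 2
x_3 = 3.7500, f(x_3) = 0.326682, coefficient = 4
x_4 = 4.5000, f(x_4) = 0.955565, coefficient = 1

I ≈ (0.750000/3) × 5.718712 = 1.429678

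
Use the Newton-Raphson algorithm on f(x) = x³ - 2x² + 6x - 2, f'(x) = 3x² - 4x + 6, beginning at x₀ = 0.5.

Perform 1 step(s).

f(x) = x³ - 2x² + 6x - 2
f'(x) = 3x² - 4x + 6
x₀ = 0.5

Newton-Raphson formula: x_{n+1} = x_n - f(x_n)/f'(x_n)

Iteration 1:
  f(0.500000) = 0.625000
  f'(0.500000) = 4.750000
  x_1 = 0.500000 - 0.625000/4.750000 = 0.368421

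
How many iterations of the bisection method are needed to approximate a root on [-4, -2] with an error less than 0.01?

We need (b-a)/2^n ≤ 0.01
(-2 - (-4))/2^n ≤ 0.01
2/2^n ≤ 0.01
2^n ≥ 200
n ≥ log₂(200) = 7.64
n ≥ 8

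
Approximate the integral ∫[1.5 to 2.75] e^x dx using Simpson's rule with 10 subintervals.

f(x) = e^x
a = 1.5, b = 2.75, n = 10
h = (b - a)/n = 0.125000

Simpson's rule: (h/3)[f(x₀) + 4f(x₁) + 2f(x₂) + ... + f(xₙ)]

x_0 = 1.5000, f(x_0) = 4.481689, coefficient = 1
x_1 = 1.6250, f(x_1) = 5.078419, coefficient = 4
x_2 = 1.7500, f(x_2) = 5.754603, coefficient = 2
x_3 = 1.8750, f(x_3) = 6.520819, coefficient = 4
x_4 = 2.0000, f(x_4) = 7.389056, coefficient = 2
x_5 = 2.1250, f(x_5) = 8.372897, coefficient = 4
x_6 = 2.2500, f(x_6) = 9.487736, coefficient = 2
x_7 = 2.3750, f(x_7) = 10.751013, coefficient = 4
x_8 = 2.5000, f(x_8) = 12.182494, coefficient = 2
x_9 = 2.6250, f(x_9) = 13.804574, coefficient = 4
x_10 = 2.7500, f(x_10) = 15.642632, coefficient = 1

I ≈ (0.125000/3) × 267.862990 = 11.160958
Exact value: 11.160943
Error: 0.000015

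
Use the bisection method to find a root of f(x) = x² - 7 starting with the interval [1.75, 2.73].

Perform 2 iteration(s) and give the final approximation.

f(x) = x² - 7
Initial interval: [1.75, 2.73]

Iteration 1:
  c_1 = (1.750000 + 2.730000)/2 = 2.240000
  f(c_1) = f(2.240000) = -1.982400
  f(a) × f(c) ≥ 0, new interval: [2.240000, 2.730000]
Iteration 2:
  c_2 = (2.240000 + 2.730000)/2 = 2.485000
  f(c_2) = f(2.485000) = -0.824775
  f(a) × f(c) ≥ 0, new interval: [2.485000, 2.730000]

After 2 iteration(s), the approximation is c_2 = 2.485000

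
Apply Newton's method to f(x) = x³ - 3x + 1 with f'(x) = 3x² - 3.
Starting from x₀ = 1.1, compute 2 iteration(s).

f(x) = x³ - 3x + 1
f'(x) = 3x² - 3
x₀ = 1.1

Newton-Raphson formula: x_{n+1} = x_n - f(x_n)/f'(x_n)

Iteration 1:
  f(1.100000) = -0.969000
  f'(1.100000) = 0.630000
  x_1 = 1.100000 - (-0.969000)/0.630000 = 2.638095
Iteration 2:
  f(2.638095) = 11.445661
  f'(2.638095) = 17.878639
  x_2 = 2.638095 - 11.445661/17.878639 = 1.997909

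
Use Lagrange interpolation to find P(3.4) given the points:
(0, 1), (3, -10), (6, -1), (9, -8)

Lagrange interpolation formula:
P(x) = Σ yᵢ × Lᵢ(x)
where Lᵢ(x) = Π_{j≠i} (x - xⱼ)/(xᵢ - xⱼ)

L_0(3.4) = (3.4 - 3)/(0 - 3) × (3.4 - 6)/(0 - 6) × (3.4 - 9)/(0 - 9) = -0.035951
L_1(3.4) = (3.4 - 0)/(3 - 0) × (3.4 - 6)/(3 - 6) × (3.4 - 9)/(3 - 9) = 0.916741
L_2(3.4) = (3.4 - 0)/(6 - 0) × (3.4 - 3)/(6 - 3) × (3.4 - 9)/(6 - 9) = 0.141037
L_3(3.4) = (3.4 - 0)/(9 - 0) × (3.4 - 3)/(9 - 3) × (3.4 - 6)/(9 - 6) = -0.021827

P(3.4) = 1×L_0(3.4) + (-10)×L_1(3.4) + (-1)×L_2(3.4) + (-8)×L_3(3.4)
P(3.4) = -9.169778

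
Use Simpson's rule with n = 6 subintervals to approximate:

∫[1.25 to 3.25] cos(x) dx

f(x) = cos(x)
a = 1.25, b = 3.25, n = 6
h = (b - a)/n = 0.333333

Simpson's rule: (h/3)[f(x₀) + 4f(x₁) + 2f(x₂) + ... + f(xₙ)]

x_0 = 1.2500, f(x_0) = 0.315322, coefficient = 1
x_1 = 1.5833, f(x_1) = -0.012537, coefficient = 4
x_2 = 1.9167, f(x_2) = -0.339016, coefficient = 2
x_3 = 2.2500, f(x_3) = -0.628174, coefficient = 4
x_4 = 2.5833, f(x_4) = -0.848178, coefficient = 2
x_5 = 2.9167, f(x_5) = -0.974811, coefficient = 4
x_6 = 3.2500, f(x_6) = -0.994130, coefficient = 1

I ≈ (0.333333/3) × -9.515279 = -1.057253
Exact value: -1.057180
Error: 0.000073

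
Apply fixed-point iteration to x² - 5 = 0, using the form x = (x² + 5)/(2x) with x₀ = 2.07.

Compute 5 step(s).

Equation: x² - 5 = 0
Fixed-point form: x = (x² + 5)/(2x)
x₀ = 2.07

x_1 = g(2.070000) = 2.242729
x_2 = g(2.242729) = 2.236078
x_3 = g(2.236078) = 2.236068
x_4 = g(2.236068) = 2.236068
x_5 = g(2.236068) = 2.236068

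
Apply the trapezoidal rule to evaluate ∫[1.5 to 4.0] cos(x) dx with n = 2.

f(x) = cos(x)
a = 1.5, b = 4.0, n = 2
h = (b - a)/n = 1.250000

Trapezoidal rule: (h/2)[f(x₀) + 2f(x₁) + 2f(x₂) + ... + f(xₙ)]

x_0 = 1.5000, f(x_0) = 0.070737, coefficient = 1
x_1 = 2.7500, f(x_1) = -0.924302, coefficient = 2
x_2 = 4.0000, f(x_2) = -0.653644, coefficient = 1

I ≈ (1.250000/2) × -2.431511 = -1.519694
Exact value: -1.754297
Error: 0.234603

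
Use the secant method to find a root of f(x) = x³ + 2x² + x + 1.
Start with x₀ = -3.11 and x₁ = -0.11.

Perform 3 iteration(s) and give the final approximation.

f(x) = x³ + 2x² + x + 1
x₀ = -3.11, x₁ = -0.11

Secant formula: x_{n+1} = x_n - f(x_n)(x_n - x_{n-1})/(f(x_n) - f(x_{n-1}))

Iteration 1:
  f(-3.110000) = -12.846031
  f(-0.110000) = 0.912869
  x_2 = -0.110000 - 0.912869×(-0.110000 - (-3.110000))/(0.912869 - (-12.846031))
       = -0.309043
Iteration 2:
  f(-0.110000) = 0.912869
  f(-0.309043) = 0.852456
  x_3 = -0.309043 - 0.852456×(-0.309043 - (-0.110000))/(0.852456 - 0.912869)
       = -3.117639
Iteration 3:
  f(-0.309043) = 0.852456
  f(-3.117639) = -12.980720
  x_4 = -3.117639 - (-12.980720)×(-3.117639 - (-0.309043))/(-12.980720 - 0.852456)
       = -0.482120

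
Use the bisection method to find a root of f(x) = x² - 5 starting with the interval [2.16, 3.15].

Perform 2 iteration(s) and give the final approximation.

f(x) = x² - 5
Initial interval: [2.16, 3.15]

Iteration 1:
  c_1 = (2.160000 + 3.150000)/2 = 2.655000
  f(c_1) = f(2.655000) = 2.049025
  f(a) × f(c) < 0, new interval: [2.160000, 2.655000]
Iteration 2:
  c_2 = (2.160000 + 2.655000)/2 = 2.407500
  f(c_2) = f(2.407500) = 0.796056
  f(a) × f(c) < 0, new interval: [2.160000, 2.407500]

After 2 iteration(s), the approximation is c_2 = 2.407500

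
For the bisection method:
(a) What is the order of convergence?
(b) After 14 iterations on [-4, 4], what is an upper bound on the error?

(a) Bisection has linear (order 1) convergence; the error is halved each step.

(b) Error bound = (b-a)/2^n = (4 - (-4))/2^{14}
    = 8/2^{14}

(a) 1 (linear); (b) error ≤ 4.88e-04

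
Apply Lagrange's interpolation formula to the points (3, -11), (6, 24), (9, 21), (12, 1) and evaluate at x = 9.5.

Lagrange interpolation formula:
P(x) = Σ yᵢ × Lᵢ(x)
where Lᵢ(x) = Π_{j≠i} (x - xⱼ)/(xᵢ - xⱼ)

L_0(9.5) = (9.5 - 6)/(3 - 6) × (9.5 - 9)/(3 - 9) × (9.5 - 12)/(3 - 12) = 0.027006
L_1(9.5) = (9.5 - 3)/(6 - 3) × (9.5 - 9)/(6 - 9) × (9.5 - 12)/(6 - 12) = -0.150463
L_2(9.5) = (9.5 - 3)/(9 - 3) × (9.5 - 6)/(9 - 6) × (9.5 - 12)/(9 - 12) = 1.053241
L_3(9.5) = (9.5 - 3)/(12 - 3) × (9.5 - 6)/(12 - 6) × (9.5 - 9)/(12 - 9) = 0.070216

P(9.5) = (-11)×L_0(9.5) + 24×L_1(9.5) + 21×L_2(9.5) + 1×L_3(9.5)
P(9.5) = 18.280093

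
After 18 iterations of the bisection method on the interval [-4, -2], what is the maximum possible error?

Bisection error bound: |error| ≤ (b-a)/2^n
|error| ≤ (-2 - (-4))/2^18 = 2/2^18
|error| ≤ 0.0000076294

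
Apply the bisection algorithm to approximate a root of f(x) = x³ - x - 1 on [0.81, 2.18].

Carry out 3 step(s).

f(x) = x³ - x - 1
Initial interval: [0.81, 2.18]

Iteration 1:
  c_1 = (0.810000 + 2.180000)/2 = 1.495000
  f(c_1) = f(1.495000) = 0.846362
  f(a) × f(c) < 0, new interval: [0.810000, 1.495000]
Iteration 2:
  c_2 = (0.810000 + 1.495000)/2 = 1.152500
  f(c_2) = f(1.152500) = -0.621685
  f(a) × f(c) ≥ 0, new interval: [1.152500, 1.495000]
Iteration 3:
  c_3 = (1.152500 + 1.495000)/2 = 1.323750
  f(c_3) = f(1.323750) = -0.004124
  f(a) × f(c) ≥ 0, new interval: [1.323750, 1.495000]

After 3 iteration(s), the approximation is c_3 = 1.323750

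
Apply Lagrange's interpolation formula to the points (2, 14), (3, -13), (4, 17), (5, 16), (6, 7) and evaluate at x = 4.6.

Lagrange interpolation formula:
P(x) = Σ yᵢ × Lᵢ(x)
where Lᵢ(x) = Π_{j≠i} (x - xⱼ)/(xᵢ - xⱼ)

L_0(4.6) = (4.6 - 3)/(2 - 3) × (4.6 - 4)/(2 - 4) × (4.6 - 5)/(2 - 5) × (4.6 - 6)/(2 - 6) = 0.022400
L_1(4.6) = (4.6 - 2)/(3 - 2) × (4.6 - 4)/(3 - 4) × (4.6 - 5)/(3 - 5) × (4.6 - 6)/(3 - 6) = -0.145600
L_2(4.6) = (4.6 - 2)/(4 - 2) × (4.6 - 3)/(4 - 3) × (4.6 - 5)/(4 - 5) × (4.6 - 6)/(4 - 6) = 0.582400
L_3(4.6) = (4.6 - 2)/(5 - 2) × (4.6 - 3)/(5 - 3) × (4.6 - 4)/(5 - 4) × (4.6 - 6)/(5 - 6) = 0.582400
L_4(4.6) = (4.6 - 2)/(6 - 2) × (4.6 - 3)/(6 - 3) × (4.6 - 4)/(6 - 4) × (4.6 - 5)/(6 - 5) = -0.041600

P(4.6) = 14×L_0(4.6) + (-13)×L_1(4.6) + 17×L_2(4.6) + 16×L_3(4.6) + 7×L_4(4.6)
P(4.6) = 21.134400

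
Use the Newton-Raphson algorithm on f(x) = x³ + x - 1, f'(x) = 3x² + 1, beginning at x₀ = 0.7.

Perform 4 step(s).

f(x) = x³ + x - 1
f'(x) = 3x² + 1
x₀ = 0.7

Newton-Raphson formula: x_{n+1} = x_n - f(x_n)/f'(x_n)

Iteration 1:
  f(0.700000) = 0.043000
  f'(0.700000) = 2.470000
  x_1 = 0.700000 - 0.043000/2.470000 = 0.682591
Iteration 2:
  f(0.682591) = 0.000631
  f'(0.682591) = 2.397792
  x_2 = 0.682591 - 0.000631/2.397792 = 0.682328
Iteration 3:
  f(0.682328) = 0.000000
  f'(0.682328) = 2.396714
  x_3 = 0.682328 - 0.000000/2.396714 = 0.682328
Iteration 4:
  f(0.682328) = 0.000000
  f'(0.682328) = 2.396714
  x_4 = 0.682328 - 0.000000/2.396714 = 0.682328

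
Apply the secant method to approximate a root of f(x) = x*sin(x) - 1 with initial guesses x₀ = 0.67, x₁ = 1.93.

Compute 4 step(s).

f(x) = x*sin(x) - 1
x₀ = 0.67, x₁ = 1.93

Secant formula: x_{n+1} = x_n - f(x_n)(x_n - x_{n-1})/(f(x_n) - f(x_{n-1}))

Iteration 1:
  f(0.670000) = -0.583939
  f(1.930000) = 0.806822
  x_2 = 1.930000 - 0.806822×(1.930000 - 0.670000)/(0.806822 - (-0.583939))
       = 1.199037
Iteration 2:
  f(1.930000) = 0.806822
  f(1.199037) = 0.117130
  x_3 = 1.199037 - 0.117130×(1.199037 - 1.930000)/(0.117130 - 0.806822)
       = 1.074898
Iteration 3:
  f(1.199037) = 0.117130
  f(1.074898) = -0.054583
  x_4 = 1.074898 - (-0.054583)×(1.074898 - 1.199037)/(-0.054583 - 0.117130)
       = 1.114358
Iteration 4:
  f(1.074898) = -0.054583
  f(1.114358) = 0.000279
  x_5 = 1.114358 - 0.000279×(1.114358 - 1.074898)/(0.000279 - (-0.054583))
       = 1.114157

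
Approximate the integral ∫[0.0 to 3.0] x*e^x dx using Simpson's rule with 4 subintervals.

f(x) = x*e^x
a = 0.0, b = 3.0, n = 4
h = (b - a)/n = 0.750000

Simpson's rule: (h/3)[f(x₀) + 4f(x₁) + 2f(x₂) + ... + f(xₙ)]

x_0 = 0.0000, f(x_0) = 0.000000, coefficient = 1
x_1 = 0.7500, f(x_1) = 1.587750, coefficient = 4
x_2 = 1.5000, f(x_2) = 6.722534, coefficient = 2
x_3 = 2.2500, f(x_3) = 21.347406, coefficient = 4
x_4 = 3.0000, f(x_4) = 60.256611, coefficient = 1

I ≈ (0.750000/3) × 165.442301 = 41.360575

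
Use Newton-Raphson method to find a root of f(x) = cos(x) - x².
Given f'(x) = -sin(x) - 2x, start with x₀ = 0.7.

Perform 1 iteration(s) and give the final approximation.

f(x) = cos(x) - x²
f'(x) = -sin(x) - 2x
x₀ = 0.7

Newton-Raphson formula: x_{n+1} = x_n - f(x_n)/f'(x_n)

Iteration 1:
  f(0.700000) = 0.274842
  f'(0.700000) = -2.044218
  x_1 = 0.700000 - 0.274842/(-2.044218) = 0.834449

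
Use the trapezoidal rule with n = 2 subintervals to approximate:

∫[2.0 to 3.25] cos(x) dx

f(x) = cos(x)
a = 2.0, b = 3.25, n = 2
h = (b - a)/n = 0.625000

Trapezoidal rule: (h/2)[f(x₀) + 2f(x₁) + 2f(x₂) + ... + f(xₙ)]

x_0 = 2.0000, f(x_0) = -0.416147, coefficient = 1
x_1 = 2.6250, f(x_1) = -0.869507, coefficient = 2
x_2 = 3.2500, f(x_2) = -0.994130, coefficient = 1

I ≈ (0.625000/2) × -3.149291 = -0.984153
Exact value: -1.017493
Error: 0.033339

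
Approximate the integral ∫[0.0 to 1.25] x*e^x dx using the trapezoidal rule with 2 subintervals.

f(x) = x*e^x
a = 0.0, b = 1.25, n = 2
h = (b - a)/n = 0.625000

Trapezoidal rule: (h/2)[f(x₀) + 2f(x₁) + 2f(x₂) + ... + f(xₙ)]

x_0 = 0.0000, f(x_0) = 0.000000, coefficient = 1
x_1 = 0.6250, f(x_1) = 1.167654, coefficient = 2
x_2 = 1.2500, f(x_2) = 4.362929, coefficient = 1

I ≈ (0.625000/2) × 6.698236 = 2.093199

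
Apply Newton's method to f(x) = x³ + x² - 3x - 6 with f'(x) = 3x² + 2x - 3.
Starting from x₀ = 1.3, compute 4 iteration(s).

f(x) = x³ + x² - 3x - 6
f'(x) = 3x² + 2x - 3
x₀ = 1.3

Newton-Raphson formula: x_{n+1} = x_n - f(x_n)/f'(x_n)

Iteration 1:
  f(1.300000) = -6.013000
  f'(1.300000) = 4.670000
  x_1 = 1.300000 - (-6.013000)/4.670000 = 2.587580
Iteration 2:
  f(2.587580) = 10.258161
  f'(2.587580) = 22.261876
  x_2 = 2.587580 - 10.258161/22.261876 = 2.126785
Iteration 3:
  f(2.126785) = 1.762769
  f'(2.126785) = 14.823218
  x_3 = 2.126785 - 1.762769/14.823218 = 2.007866
Iteration 4:
  f(2.007866) = 0.102690
  f'(2.007866) = 13.110308
  x_4 = 2.007866 - 0.102690/13.110308 = 2.000033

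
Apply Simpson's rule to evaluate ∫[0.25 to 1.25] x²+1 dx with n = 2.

f(x) = x²+1
a = 0.25, b = 1.25, n = 2
h = (b - a)/n = 0.500000

Simpson's rule: (h/3)[f(x₀) + 4f(x₁) + 2f(x₂) + ... + f(xₙ)]

x_0 = 0.2500, f(x_0) = 1.062500, coefficient = 1
x_1 = 0.7500, f(x_1) = 1.562500, coefficient = 4
x_2 = 1.2500, f(x_2) = 2.562500, coefficient = 1

I ≈ (0.500000/3) × 9.875000 = 1.645833
Exact value: 1.645833
Error: 0.000000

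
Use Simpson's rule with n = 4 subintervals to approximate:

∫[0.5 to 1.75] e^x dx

f(x) = e^x
a = 0.5, b = 1.75, n = 4
h = (b - a)/n = 0.312500

Simpson's rule: (h/3)[f(x₀) + 4f(x₁) + 2f(x₂) + ... + f(xₙ)]

x_0 = 0.5000, f(x_0) = 1.648721, coefficient = 1
x_1 = 0.8125, f(x_1) = 2.253535, coefficient = 4
x_2 = 1.1250, f(x_2) = 3.080217, coefficient = 2
x_3 = 1.4375, f(x_3) = 4.210157, coefficient = 4
x_4 = 1.7500, f(x_4) = 5.754603, coefficient = 1

I ≈ (0.312500/3) × 39.418526 = 4.106096
Exact value: 4.105881
Error: 0.000215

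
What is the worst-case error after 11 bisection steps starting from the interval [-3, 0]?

Bisection error bound: |error| ≤ (b-a)/2^n
|error| ≤ (0 - (-3))/2^11 = 3/2^11
|error| ≤ 0.0014648438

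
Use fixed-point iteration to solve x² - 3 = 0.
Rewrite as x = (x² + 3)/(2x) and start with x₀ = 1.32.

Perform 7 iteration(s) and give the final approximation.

Equation: x² - 3 = 0
Fixed-point form: x = (x² + 3)/(2x)
x₀ = 1.32

x_1 = g(1.320000) = 1.796364
x_2 = g(1.796364) = 1.733202
x_3 = g(1.733202) = 1.732051
x_4 = g(1.732051) = 1.732051
x_5 = g(1.732051) = 1.732051
x_6 = g(1.732051) = 1.732051
x_7 = g(1.732051) = 1.732051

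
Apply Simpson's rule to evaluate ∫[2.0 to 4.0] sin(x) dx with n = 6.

f(x) = sin(x)
a = 2.0, b = 4.0, n = 6
h = (b - a)/n = 0.333333

Simpson's rule: (h/3)[f(x₀) + 4f(x₁) + 2f(x₂) + ... + f(xₙ)]

x_0 = 2.0000, f(x_0) = 0.909297, coefficient = 1
x_1 = 2.3333, f(x_1) = 0.723086, coefficient = 4
x_2 = 2.6667, f(x_2) = 0.457273, coefficient = 2
x_3 = 3.0000, f(x_3) = 0.141120, coefficient = 4
x_4 = 3.3333, f(x_4) = -0.190568, coefficient = 2
x_5 = 3.6667, f(x_5) = -0.501277, coefficient = 4
x_6 = 4.0000, f(x_6) = -0.756802, coefficient = 1

I ≈ (0.333333/3) × 2.137620 = 0.237513
Exact value: 0.237497
Error: 0.000017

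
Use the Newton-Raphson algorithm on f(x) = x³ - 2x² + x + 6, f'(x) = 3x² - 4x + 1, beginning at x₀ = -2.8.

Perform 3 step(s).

f(x) = x³ - 2x² + x + 6
f'(x) = 3x² - 4x + 1
x₀ = -2.8

Newton-Raphson formula: x_{n+1} = x_n - f(x_n)/f'(x_n)

Iteration 1:
  f(-2.800000) = -34.432000
  f'(-2.800000) = 35.720000
  x_1 = -2.800000 - (-34.432000)/35.720000 = -1.836058
Iteration 2:
  f(-1.836058) = -8.767832
  f'(-1.836058) = 18.457562
  x_2 = -1.836058 - (-8.767832)/18.457562 = -1.361032
Iteration 3:
  f(-1.361032) = -1.587031
  f'(-1.361032) = 12.001349
  x_3 = -1.361032 - (-1.587031)/12.001349 = -1.228794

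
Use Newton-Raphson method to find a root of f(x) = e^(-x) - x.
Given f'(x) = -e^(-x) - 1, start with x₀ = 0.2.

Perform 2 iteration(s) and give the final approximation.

f(x) = e^(-x) - x
f'(x) = -e^(-x) - 1
x₀ = 0.2

Newton-Raphson formula: x_{n+1} = x_n - f(x_n)/f'(x_n)

Iteration 1:
  f(0.200000) = 0.618731
  f'(0.200000) = -1.818731
  x_1 = 0.200000 - 0.618731/(-1.818731) = 0.540199
Iteration 2:
  f(0.540199) = 0.042433
  f'(0.540199) = -1.582632
  x_2 = 0.540199 - 0.042433/(-1.582632) = 0.567011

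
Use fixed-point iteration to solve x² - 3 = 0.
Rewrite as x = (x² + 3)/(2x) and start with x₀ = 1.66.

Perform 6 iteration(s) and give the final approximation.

Equation: x² - 3 = 0
Fixed-point form: x = (x² + 3)/(2x)
x₀ = 1.66

x_1 = g(1.660000) = 1.733614
x_2 = g(1.733614) = 1.732052
x_3 = g(1.732052) = 1.732051
x_4 = g(1.732051) = 1.732051
x_5 = g(1.732051) = 1.732051
x_6 = g(1.732051) = 1.732051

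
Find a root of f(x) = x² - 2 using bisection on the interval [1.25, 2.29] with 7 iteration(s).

f(x) = x² - 2
Initial interval: [1.25, 2.29]

Iteration 1:
  c_1 = (1.250000 + 2.290000)/2 = 1.770000
  f(c_1) = f(1.770000) = 1.132900
  f(a) × f(c) < 0, new interval: [1.250000, 1.770000]
Iteration 2:
  c_2 = (1.250000 + 1.770000)/2 = 1.510000
  f(c_2) = f(1.510000) = 0.280100
  f(a) × f(c) < 0, new interval: [1.250000, 1.510000]
Iteration 3:
  c_3 = (1.250000 + 1.510000)/2 = 1.380000
  f(c_3) = f(1.380000) = -0.095600
  f(a) × f(c) ≥ 0, new interval: [1.380000, 1.510000]
Iteration 4:
  c_4 = (1.380000 + 1.510000)/2 = 1.445000
  f(c_4) = f(1.445000) = 0.088025
  f(a) × f(c) < 0, new interval: [1.380000, 1.445000]
Iteration 5:
  c_5 = (1.380000 + 1.445000)/2 = 1.412500
  f(c_5) = f(1.412500) = -0.004844
  f(a) × f(c) ≥ 0, new interval: [1.412500, 1.445000]
Iteration 6:
  c_6 = (1.412500 + 1.445000)/2 = 1.428750
  f(c_6) = f(1.428750) = 0.041327
  f(a) × f(c) < 0, new interval: [1.412500, 1.428750]
Iteration 7:
  c_7 = (1.412500 + 1.428750)/2 = 1.420625
  f(c_7) = f(1.420625) = 0.018175
  f(a) × f(c) < 0, new interval: [1.412500, 1.420625]

After 7 iteration(s), the approximation is c_7 = 1.420625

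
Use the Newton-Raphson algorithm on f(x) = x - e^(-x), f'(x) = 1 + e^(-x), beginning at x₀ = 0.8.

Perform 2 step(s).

f(x) = x - e^(-x)
f'(x) = 1 + e^(-x)
x₀ = 0.8

Newton-Raphson formula: x_{n+1} = x_n - f(x_n)/f'(x_n)

Iteration 1:
  f(0.800000) = 0.350671
  f'(0.800000) = 1.449329
  x_1 = 0.800000 - 0.350671/1.449329 = 0.558046
Iteration 2:
  f(0.558046) = -0.014280
  f'(0.558046) = 1.572326
  x_2 = 0.558046 - (-0.014280)/1.572326 = 0.567128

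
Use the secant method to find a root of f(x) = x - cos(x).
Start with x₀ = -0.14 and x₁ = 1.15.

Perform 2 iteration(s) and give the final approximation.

f(x) = x - cos(x)
x₀ = -0.14, x₁ = 1.15

Secant formula: x_{n+1} = x_n - f(x_n)(x_n - x_{n-1})/(f(x_n) - f(x_{n-1}))

Iteration 1:
  f(-0.140000) = -1.130216
  f(1.150000) = 0.741513
  x_2 = 1.150000 - 0.741513×(1.150000 - (-0.140000))/(0.741513 - (-1.130216))
       = 0.638948
Iteration 2:
  f(1.150000) = 0.741513
  f(0.638948) = -0.163776
  x_3 = 0.638948 - (-0.163776)×(0.638948 - 1.150000)/(-0.163776 - 0.741513)
       = 0.731402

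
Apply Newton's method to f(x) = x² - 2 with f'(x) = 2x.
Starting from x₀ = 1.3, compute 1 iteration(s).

f(x) = x² - 2
f'(x) = 2x
x₀ = 1.3

Newton-Raphson formula: x_{n+1} = x_n - f(x_n)/f'(x_n)

Iteration 1:
  f(1.300000) = -0.310000
  f'(1.300000) = 2.600000
  x_1 = 1.300000 - (-0.310000)/2.600000 = 1.419231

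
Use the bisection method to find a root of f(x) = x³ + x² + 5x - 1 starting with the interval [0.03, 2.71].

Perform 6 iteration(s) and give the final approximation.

f(x) = x³ + x² + 5x - 1
Initial interval: [0.03, 2.71]

Iteration 1:
  c_1 = (0.030000 + 2.710000)/2 = 1.370000
  f(c_1) = f(1.370000) = 10.298253
  f(a) × f(c) < 0, new interval: [0.030000, 1.370000]
Iteration 2:
  c_2 = (0.030000 + 1.370000)/2 = 0.700000
  f(c_2) = f(0.700000) = 3.333000
  f(a) × f(c) < 0, new interval: [0.030000, 0.700000]
Iteration 3:
  c_3 = (0.030000 + 0.700000)/2 = 0.365000
  f(c_3) = f(0.365000) = 1.006852
  f(a) × f(c) < 0, new interval: [0.030000, 0.365000]
Iteration 4:
  c_4 = (0.030000 + 0.365000)/2 = 0.197500
  f(c_4) = f(0.197500) = 0.034210
  f(a) × f(c) < 0, new interval: [0.030000, 0.197500]
Iteration 5:
  c_5 = (0.030000 + 0.197500)/2 = 0.113750
  f(c_5) = f(0.113750) = -0.416839
  f(a) × f(c) ≥ 0, new interval: [0.113750, 0.197500]
Iteration 6:
  c_6 = (0.113750 + 0.197500)/2 = 0.155625
  f(c_6) = f(0.155625) = -0.193887
  f(a) × f(c) ≥ 0, new interval: [0.155625, 0.197500]

After 6 iteration(s), the approximation is c_6 = 0.155625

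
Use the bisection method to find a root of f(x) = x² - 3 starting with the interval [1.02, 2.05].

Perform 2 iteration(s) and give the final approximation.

f(x) = x² - 3
Initial interval: [1.02, 2.05]

Iteration 1:
  c_1 = (1.020000 + 2.050000)/2 = 1.535000
  f(c_1) = f(1.535000) = -0.643775
  f(a) × f(c) ≥ 0, new interval: [1.535000, 2.050000]
Iteration 2:
  c_2 = (1.535000 + 2.050000)/2 = 1.792500
  f(c_2) = f(1.792500) = 0.213056
  f(a) × f(c) < 0, new interval: [1.535000, 1.792500]

After 2 iteration(s), the approximation is c_2 = 1.792500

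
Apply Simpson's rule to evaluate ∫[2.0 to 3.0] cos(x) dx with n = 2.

f(x) = cos(x)
a = 2.0, b = 3.0, n = 2
h = (b - a)/n = 0.500000

Simpson's rule: (h/3)[f(x₀) + 4f(x₁) + 2f(x₂) + ... + f(xₙ)]

x_0 = 2.0000, f(x_0) = -0.416147, coefficient = 1
x_1 = 2.5000, f(x_1) = -0.801144, coefficient = 4
x_2 = 3.0000, f(x_2) = -0.989992, coefficient = 1

I ≈ (0.500000/3) × -4.610714 = -0.768452
Exact value: -0.768177
Error: 0.000275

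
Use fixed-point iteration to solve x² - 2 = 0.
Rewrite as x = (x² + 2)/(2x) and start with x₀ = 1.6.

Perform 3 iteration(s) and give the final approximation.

Equation: x² - 2 = 0
Fixed-point form: x = (x² + 2)/(2x)
x₀ = 1.6

x_1 = g(1.600000) = 1.425000
x_2 = g(1.425000) = 1.414254
x_3 = g(1.414254) = 1.414214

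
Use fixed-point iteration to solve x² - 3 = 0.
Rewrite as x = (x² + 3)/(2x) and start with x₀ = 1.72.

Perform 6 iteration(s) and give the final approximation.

Equation: x² - 3 = 0
Fixed-point form: x = (x² + 3)/(2x)
x₀ = 1.72

x_1 = g(1.720000) = 1.732093
x_2 = g(1.732093) = 1.732051
x_3 = g(1.732051) = 1.732051
x_4 = g(1.732051) = 1.732051
x_5 = g(1.732051) = 1.732051
x_6 = g(1.732051) = 1.732051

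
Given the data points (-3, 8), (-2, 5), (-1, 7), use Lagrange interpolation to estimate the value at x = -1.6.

Lagrange interpolation formula:
P(x) = Σ yᵢ × Lᵢ(x)
where Lᵢ(x) = Π_{j≠i} (x - xⱼ)/(xᵢ - xⱼ)

L_0(-1.6) = (-1.6 - (-2))/(-3 - (-2)) × (-1.6 - (-1))/(-3 - (-1)) = -0.120000
L_1(-1.6) = (-1.6 - (-3))/(-2 - (-3)) × (-1.6 - (-1))/(-2 - (-1)) = 0.840000
L_2(-1.6) = (-1.6 - (-3))/(-1 - (-3)) × (-1.6 - (-2))/(-1 - (-2)) = 0.280000

P(-1.6) = 8×L_0(-1.6) + 5×L_1(-1.6) + 7×L_2(-1.6)
P(-1.6) = 5.200000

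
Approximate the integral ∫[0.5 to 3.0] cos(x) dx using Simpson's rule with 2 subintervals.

f(x) = cos(x)
a = 0.5, b = 3.0, n = 2
h = (b - a)/n = 1.250000

Simpson's rule: (h/3)[f(x₀) + 4f(x₁) + 2f(x₂) + ... + f(xₙ)]

x_0 = 0.5000, f(x_0) = 0.877583, coefficient = 1
x_1 = 1.7500, f(x_1) = -0.178246, coefficient = 4
x_2 = 3.0000, f(x_2) = -0.989992, coefficient = 1

I ≈ (1.250000/3) × -0.825394 = -0.343914
Exact value: -0.338306
Error: 0.005609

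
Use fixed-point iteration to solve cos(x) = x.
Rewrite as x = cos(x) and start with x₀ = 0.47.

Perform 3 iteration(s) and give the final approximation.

Equation: cos(x) = x
Fixed-point form: x = cos(x)
x₀ = 0.47

x_1 = g(0.470000) = 0.891568
x_2 = g(0.891568) = 0.628193
x_3 = g(0.628193) = 0.809091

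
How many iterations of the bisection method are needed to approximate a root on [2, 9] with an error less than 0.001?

We need (b-a)/2^n ≤ 0.001
(9 - 2)/2^n ≤ 0.001
7/2^n ≤ 0.001
2^n ≥ 7000
n ≥ log₂(7000) = 12.77
n ≥ 13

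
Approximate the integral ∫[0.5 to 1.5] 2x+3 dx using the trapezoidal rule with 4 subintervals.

f(x) = 2x+3
a = 0.5, b = 1.5, n = 4
h = (b - a)/n = 0.250000

Trapezoidal rule: (h/2)[f(x₀) + 2f(x₁) + 2f(x₂) + ... + f(xₙ)]

x_0 = 0.5000, f(x_0) = 4.000000, coefficient = 1
x_1 = 0.7500, f(x_1) = 4.500000, coefficient = 2
x_2 = 1.0000, f(x_2) = 5.000000, coefficient = 2
x_3 = 1.2500, f(x_3) = 5.500000, coefficient = 2
x_4 = 1.5000, f(x_4) = 6.000000, coefficient = 1

I ≈ (0.250000/2) × 40.000000 = 5.000000
Exact value: 5.000000
Error: 0.000000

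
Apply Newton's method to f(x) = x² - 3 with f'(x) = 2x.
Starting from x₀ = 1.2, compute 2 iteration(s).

f(x) = x² - 3
f'(x) = 2x
x₀ = 1.2

Newton-Raphson formula: x_{n+1} = x_n - f(x_n)/f'(x_n)

Iteration 1:
  f(1.200000) = -1.560000
  f'(1.200000) = 2.400000
  x_1 = 1.200000 - (-1.560000)/2.400000 = 1.850000
Iteration 2:
  f(1.850000) = 0.422500
  f'(1.850000) = 3.700000
  x_2 = 1.850000 - 0.422500/3.700000 = 1.735811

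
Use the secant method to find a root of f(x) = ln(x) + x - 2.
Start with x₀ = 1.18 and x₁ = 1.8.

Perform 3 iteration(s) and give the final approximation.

f(x) = ln(x) + x - 2
x₀ = 1.18, x₁ = 1.8

Secant formula: x_{n+1} = x_n - f(x_n)(x_n - x_{n-1})/(f(x_n) - f(x_{n-1}))

Iteration 1:
  f(1.180000) = -0.654486
  f(1.800000) = 0.387787
  x_2 = 1.800000 - 0.387787×(1.800000 - 1.180000)/(0.387787 - (-0.654486))
       = 1.569323
Iteration 2:
  f(1.800000) = 0.387787
  f(1.569323) = 0.019968
  x_3 = 1.569323 - 0.019968×(1.569323 - 1.800000)/(0.019968 - 0.387787)
       = 1.556801
Iteration 3:
  f(1.569323) = 0.019968
  f(1.556801) = -0.000567
  x_4 = 1.556801 - (-0.000567)×(1.556801 - 1.569323)/(-0.000567 - 0.019968)
       = 1.557146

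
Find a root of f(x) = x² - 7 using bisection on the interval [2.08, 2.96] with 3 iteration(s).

f(x) = x² - 7
Initial interval: [2.08, 2.96]

Iteration 1:
  c_1 = (2.080000 + 2.960000)/2 = 2.520000
  f(c_1) = f(2.520000) = -0.649600
  f(a) × f(c) ≥ 0, new interval: [2.520000, 2.960000]
Iteration 2:
  c_2 = (2.520000 + 2.960000)/2 = 2.740000
  f(c_2) = f(2.740000) = 0.507600
  f(a) × f(c) < 0, new interval: [2.520000, 2.740000]
Iteration 3:
  c_3 = (2.520000 + 2.740000)/2 = 2.630000
  f(c_3) = f(2.630000) = -0.083100
  f(a) × f(c) ≥ 0, new interval: [2.630000, 2.740000]

After 3 iteration(s), the approximation is c_3 = 2.630000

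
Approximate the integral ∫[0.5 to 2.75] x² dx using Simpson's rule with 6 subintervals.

f(x) = x²
a = 0.5, b = 2.75, n = 6
h = (b - a)/n = 0.375000

Simpson's rule: (h/3)[f(x₀) + 4f(x₁) + 2f(x₂) + ... + f(xₙ)]

x_0 = 0.5000, f(x_0) = 0.250000, coefficient = 1
x_1 = 0.8750, f(x_1) = 0.765625, coefficient = 4
x_2 = 1.2500, f(x_2) = 1.562500, coefficient = 2
x_3 = 1.6250, f(x_3) = 2.640625, coefficient = 4
x_4 = 2.0000, f(x_4) = 4.000000, coefficient = 2
x_5 = 2.3750, f(x_5) = 5.640625, coefficient = 4
x_6 = 2.7500, f(x_6) = 7.562500, coefficient = 1

I ≈ (0.375000/3) × 55.125000 = 6.890625
Exact value: 6.890625
Error: 0.000000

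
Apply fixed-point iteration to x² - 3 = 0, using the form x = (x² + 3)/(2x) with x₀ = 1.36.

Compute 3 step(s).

Equation: x² - 3 = 0
Fixed-point form: x = (x² + 3)/(2x)
x₀ = 1.36

x_1 = g(1.360000) = 1.782941
x_2 = g(1.782941) = 1.732777
x_3 = g(1.732777) = 1.732051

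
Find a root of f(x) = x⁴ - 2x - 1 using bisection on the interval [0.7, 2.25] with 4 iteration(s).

f(x) = x⁴ - 2x - 1
Initial interval: [0.7, 2.25]

Iteration 1:
  c_1 = (0.700000 + 2.250000)/2 = 1.475000
  f(c_1) = f(1.475000) = 0.783344
  f(a) × f(c) < 0, new interval: [0.700000, 1.475000]
Iteration 2:
  c_2 = (0.700000 + 1.475000)/2 = 1.087500
  f(c_2) = f(1.087500) = -1.776324
  f(a) × f(c) ≥ 0, new interval: [1.087500, 1.475000]
Iteration 3:
  c_3 = (1.087500 + 1.475000)/2 = 1.281250
  f(c_3) = f(1.281250) = -0.867644
  f(a) × f(c) ≥ 0, new interval: [1.281250, 1.475000]
Iteration 4:
  c_4 = (1.281250 + 1.475000)/2 = 1.378125
  f(c_4) = f(1.378125) = -0.149181
  f(a) × f(c) ≥ 0, new interval: [1.378125, 1.475000]

After 4 iteration(s), the approximation is c_4 = 1.378125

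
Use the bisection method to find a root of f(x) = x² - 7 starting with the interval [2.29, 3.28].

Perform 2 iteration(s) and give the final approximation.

f(x) = x² - 7
Initial interval: [2.29, 3.28]

Iteration 1:
  c_1 = (2.290000 + 3.280000)/2 = 2.785000
  f(c_1) = f(2.785000) = 0.756225
  f(a) × f(c) < 0, new interval: [2.290000, 2.785000]
Iteration 2:
  c_2 = (2.290000 + 2.785000)/2 = 2.537500
  f(c_2) = f(2.537500) = -0.561094
  f(a) × f(c) ≥ 0, new interval: [2.537500, 2.785000]

After 2 iteration(s), the approximation is c_2 = 2.537500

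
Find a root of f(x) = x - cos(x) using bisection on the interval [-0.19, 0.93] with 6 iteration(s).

f(x) = x - cos(x)
Initial interval: [-0.19, 0.93]

Iteration 1:
  c_1 = (-0.190000 + 0.930000)/2 = 0.370000
  f(c_1) = f(0.370000) = -0.562327
  f(a) × f(c) ≥ 0, new interval: [0.370000, 0.930000]
Iteration 2:
  c_2 = (0.370000 + 0.930000)/2 = 0.650000
  f(c_2) = f(0.650000) = -0.146084
  f(a) × f(c) ≥ 0, new interval: [0.650000, 0.930000]
Iteration 3:
  c_3 = (0.650000 + 0.930000)/2 = 0.790000
  f(c_3) = f(0.790000) = 0.086155
  f(a) × f(c) < 0, new interval: [0.650000, 0.790000]
Iteration 4:
  c_4 = (0.650000 + 0.790000)/2 = 0.720000
  f(c_4) = f(0.720000) = -0.031806
  f(a) × f(c) ≥ 0, new interval: [0.720000, 0.790000]
Iteration 5:
  c_5 = (0.720000 + 0.790000)/2 = 0.755000
  f(c_5) = f(0.755000) = 0.026728
  f(a) × f(c) < 0, new interval: [0.720000, 0.755000]
Iteration 6:
  c_6 = (0.720000 + 0.755000)/2 = 0.737500
  f(c_6) = f(0.737500) = -0.002652
  f(a) × f(c) ≥ 0, new interval: [0.737500, 0.755000]

After 6 iteration(s), the approximation is c_6 = 0.737500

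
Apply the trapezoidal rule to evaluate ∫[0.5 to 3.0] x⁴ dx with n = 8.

f(x) = x⁴
a = 0.5, b = 3.0, n = 8
h = (b - a)/n = 0.312500

Trapezoidal rule: (h/2)[f(x₀) + 2f(x₁) + 2f(x₂) + ... + f(xₙ)]

x_0 = 0.5000, f(x_0) = 0.062500, coefficient = 1
x_1 = 0.8125, f(x_1) = 0.435806, coefficient = 2
x_2 = 1.1250, f(x_2) = 1.601807, coefficient = 2
x_3 = 1.4375, f(x_3) = 4.270035, coefficient = 2
x_4 = 1.7500, f(x_4) = 9.378906, coefficient = 2
x_5 = 2.0625, f(x_5) = 18.095718, coefficient = 2
x_6 = 2.3750, f(x_6) = 31.816650, coefficient = 2
x_7 = 2.6875, f(x_7) = 52.166763, coefficient = 2
x_8 = 3.0000, f(x_8) = 81.000000, coefficient = 1

I ≈ (0.312500/2) × 316.593872 = 49.467793
Exact value: 48.593750
Error: 0.874043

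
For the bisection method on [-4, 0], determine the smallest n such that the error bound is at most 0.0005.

We need (b-a)/2^n ≤ 0.0005
(0 - (-4))/2^n ≤ 0.0005
4/2^n ≤ 0.0005
2^n ≥ 8000
n ≥ log₂(8000) = 12.97
n ≥ 13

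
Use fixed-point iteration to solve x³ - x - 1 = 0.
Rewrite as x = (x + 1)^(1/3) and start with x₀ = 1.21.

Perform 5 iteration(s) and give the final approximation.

Equation: x³ - x - 1 = 0
Fixed-point form: x = (x + 1)^(1/3)
x₀ = 1.21

x_1 = g(1.210000) = 1.302559
x_2 = g(1.302559) = 1.320496
x_3 = g(1.320496) = 1.323915
x_4 = g(1.323915) = 1.324566
x_5 = g(1.324566) = 1.324689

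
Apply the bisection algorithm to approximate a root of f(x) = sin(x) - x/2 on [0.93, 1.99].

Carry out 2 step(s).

f(x) = sin(x) - x/2
Initial interval: [0.93, 1.99]

Iteration 1:
  c_1 = (0.930000 + 1.990000)/2 = 1.460000
  f(c_1) = f(1.460000) = 0.263868
  f(a) × f(c) ≥ 0, new interval: [1.460000, 1.990000]
Iteration 2:
  c_2 = (1.460000 + 1.990000)/2 = 1.725000
  f(c_2) = f(1.725000) = 0.125634
  f(a) × f(c) ≥ 0, new interval: [1.725000, 1.990000]

After 2 iteration(s), the approximation is c_2 = 1.725000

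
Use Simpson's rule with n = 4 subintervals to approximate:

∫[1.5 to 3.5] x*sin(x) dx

f(x) = x*sin(x)
a = 1.5, b = 3.5, n = 4
h = (b - a)/n = 0.500000

Simpson's rule: (h/3)[f(x₀) + 4f(x₁) + 2f(x₂) + ... + f(xₙ)]

x_0 = 1.5000, f(x_0) = 1.496242, coefficient = 1
x_1 = 2.0000, f(x_1) = 1.818595, coefficient = 4
x_2 = 2.5000, f(x_2) = 1.496180, coefficient = 2
x_3 = 3.0000, f(x_3) = 0.423360, coefficient = 4
x_4 = 3.5000, f(x_4) = -1.227741, coefficient = 1

I ≈ (0.500000/3) × 12.228681 = 2.038114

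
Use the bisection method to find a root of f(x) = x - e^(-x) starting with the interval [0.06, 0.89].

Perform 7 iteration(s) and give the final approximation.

f(x) = x - e^(-x)
Initial interval: [0.06, 0.89]

Iteration 1:
  c_1 = (0.060000 + 0.890000)/2 = 0.475000
  f(c_1) = f(0.475000) = -0.146885
  f(a) × f(c) ≥ 0, new interval: [0.475000, 0.890000]
Iteration 2:
  c_2 = (0.475000 + 0.890000)/2 = 0.682500
  f(c_2) = f(0.682500) = 0.177148
  f(a) × f(c) < 0, new interval: [0.475000, 0.682500]
Iteration 3:
  c_3 = (0.475000 + 0.682500)/2 = 0.578750
  f(c_3) = f(0.578750) = 0.018151
  f(a) × f(c) < 0, new interval: [0.475000, 0.578750]
Iteration 4:
  c_4 = (0.475000 + 0.578750)/2 = 0.526875
  f(c_4) = f(0.526875) = -0.063572
  f(a) × f(c) ≥ 0, new interval: [0.526875, 0.578750]
Iteration 5:
  c_5 = (0.526875 + 0.578750)/2 = 0.552812
  f(c_5) = f(0.552812) = -0.022517
  f(a) × f(c) ≥ 0, new interval: [0.552812, 0.578750]
Iteration 6:
  c_6 = (0.552812 + 0.578750)/2 = 0.565781
  f(c_6) = f(0.565781) = -0.002135
  f(a) × f(c) ≥ 0, new interval: [0.565781, 0.578750]
Iteration 7:
  c_7 = (0.565781 + 0.578750)/2 = 0.572266
  f(c_7) = f(0.572266) = 0.008020
  f(a) × f(c) < 0, new interval: [0.565781, 0.572266]

After 7 iteration(s), the approximation is c_7 = 0.572266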